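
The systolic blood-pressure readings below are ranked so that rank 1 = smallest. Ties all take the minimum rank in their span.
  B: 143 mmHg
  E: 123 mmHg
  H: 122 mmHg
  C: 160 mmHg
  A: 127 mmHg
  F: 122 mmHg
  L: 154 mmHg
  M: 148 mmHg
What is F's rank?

Sorted (ascending): 122, 122, 123, 127, 143, 148, 154, 160
The 2 values of 122 occupy positions 1–2 → each gets rank 1.
F has value 122 mmHg → rank 1.

1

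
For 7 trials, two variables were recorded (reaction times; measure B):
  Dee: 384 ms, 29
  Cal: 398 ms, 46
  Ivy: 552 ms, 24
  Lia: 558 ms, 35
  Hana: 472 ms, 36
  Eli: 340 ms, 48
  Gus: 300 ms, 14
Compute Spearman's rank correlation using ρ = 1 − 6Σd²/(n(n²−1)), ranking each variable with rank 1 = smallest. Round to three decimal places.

Ranks of variable 1: 3, 4, 6, 7, 5, 2, 1
Ranks of variable 2: 3, 6, 2, 4, 5, 7, 1
d = r₁ − r₂: 0, -2, 4, 3, 0, -5, 0
d²: 0, 4, 16, 9, 0, 25, 0; Σd² = 54
ρ = 1 − 6·54/(7·48) = 1 − 324/336 = 0.036

0.036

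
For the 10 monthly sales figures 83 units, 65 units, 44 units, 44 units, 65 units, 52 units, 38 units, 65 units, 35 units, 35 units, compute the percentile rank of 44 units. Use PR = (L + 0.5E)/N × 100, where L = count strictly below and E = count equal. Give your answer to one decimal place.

40.0

N = 10.
Strictly below 44: 3. Equal to 44: 2.
PR = (3 + 0.5·2)/10 × 100 = 40.0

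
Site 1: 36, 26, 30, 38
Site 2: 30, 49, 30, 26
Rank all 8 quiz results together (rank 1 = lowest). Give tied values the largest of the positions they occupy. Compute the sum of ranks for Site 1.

20

Sorted (ascending): 26, 26, 30, 30, 30, 36, 38, 49
The 2 values of 26 occupy positions 1–2 → each gets rank 2.
The 3 values of 30 occupy positions 3–5 → each gets rank 5.
Site 1 values → pooled ranks: 36→6, 26→2, 30→5, 38→7
Rank sum = 6 + 2 + 5 + 7 = 20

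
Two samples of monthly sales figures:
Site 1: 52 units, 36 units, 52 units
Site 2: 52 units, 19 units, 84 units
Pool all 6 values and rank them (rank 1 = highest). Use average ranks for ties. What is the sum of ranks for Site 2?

Sorted (descending): 84, 52, 52, 52, 36, 19
The 3 values of 52 occupy positions 2–4 → average rank 3.
Site 2 values → pooled ranks: 52→3, 19→6, 84→1
Rank sum = 3 + 6 + 1 = 10

10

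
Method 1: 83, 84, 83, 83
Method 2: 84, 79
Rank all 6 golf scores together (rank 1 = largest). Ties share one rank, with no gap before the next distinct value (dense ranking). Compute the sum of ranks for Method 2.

4

Sorted (descending): 84, 84, 83, 83, 83, 79
The 2 values of 84 share dense rank 1.
The 3 values of 83 share dense rank 2.
Remaining distinct values take the next consecutive integers.
Method 2 values → pooled ranks: 84→1, 79→3
Rank sum = 1 + 3 = 4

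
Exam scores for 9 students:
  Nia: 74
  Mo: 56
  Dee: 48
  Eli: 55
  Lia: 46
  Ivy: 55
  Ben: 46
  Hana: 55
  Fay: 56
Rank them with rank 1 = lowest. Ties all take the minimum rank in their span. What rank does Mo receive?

Sorted (ascending): 46, 46, 48, 55, 55, 55, 56, 56, 74
The 2 values of 46 occupy positions 1–2 → each gets rank 1.
The 3 values of 55 occupy positions 4–6 → each gets rank 4.
The 2 values of 56 occupy positions 7–8 → each gets rank 7.
Mo has value 56 → rank 7.

7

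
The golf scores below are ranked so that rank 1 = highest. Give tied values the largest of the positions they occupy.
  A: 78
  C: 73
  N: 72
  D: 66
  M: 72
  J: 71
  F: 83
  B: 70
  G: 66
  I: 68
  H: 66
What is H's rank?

11

Sorted (descending): 83, 78, 73, 72, 72, 71, 70, 68, 66, 66, 66
The 2 values of 72 occupy positions 4–5 → each gets rank 5.
The 3 values of 66 occupy positions 9–11 → each gets rank 11.
H has value 66 → rank 11.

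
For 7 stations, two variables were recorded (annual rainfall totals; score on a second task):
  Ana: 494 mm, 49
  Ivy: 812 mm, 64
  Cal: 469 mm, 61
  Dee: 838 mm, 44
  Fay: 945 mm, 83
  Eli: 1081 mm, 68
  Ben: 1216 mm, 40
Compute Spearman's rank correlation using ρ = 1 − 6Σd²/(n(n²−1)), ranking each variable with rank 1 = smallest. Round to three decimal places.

-0.036

Ranks of variable 1: 2, 3, 1, 4, 5, 6, 7
Ranks of variable 2: 3, 5, 4, 2, 7, 6, 1
d = r₁ − r₂: -1, -2, -3, 2, -2, 0, 6
d²: 1, 4, 9, 4, 4, 0, 36; Σd² = 58
ρ = 1 − 6·58/(7·48) = 1 − 348/336 = -0.036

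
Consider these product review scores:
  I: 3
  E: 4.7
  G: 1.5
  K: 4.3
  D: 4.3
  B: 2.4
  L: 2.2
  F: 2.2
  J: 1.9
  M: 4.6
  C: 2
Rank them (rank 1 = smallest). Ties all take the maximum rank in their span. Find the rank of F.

Sorted (ascending): 1.5, 1.9, 2, 2.2, 2.2, 2.4, 3, 4.3, 4.3, 4.6, 4.7
The 2 values of 2.2 occupy positions 4–5 → each gets rank 5.
The 2 values of 4.3 occupy positions 8–9 → each gets rank 9.
F has value 2.2 → rank 5.

5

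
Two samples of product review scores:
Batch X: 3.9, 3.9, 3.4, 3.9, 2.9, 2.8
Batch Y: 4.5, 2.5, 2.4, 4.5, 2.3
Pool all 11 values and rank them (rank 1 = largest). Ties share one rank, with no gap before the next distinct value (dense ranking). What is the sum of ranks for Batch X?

18

Sorted (descending): 4.5, 4.5, 3.9, 3.9, 3.9, 3.4, 2.9, 2.8, 2.5, 2.4, 2.3
The 2 values of 4.5 share dense rank 1.
The 3 values of 3.9 share dense rank 2.
Remaining distinct values take the next consecutive integers.
Batch X values → pooled ranks: 3.9→2, 3.9→2, 3.4→3, 3.9→2, 2.9→4, 2.8→5
Rank sum = 2 + 2 + 3 + 2 + 4 + 5 = 18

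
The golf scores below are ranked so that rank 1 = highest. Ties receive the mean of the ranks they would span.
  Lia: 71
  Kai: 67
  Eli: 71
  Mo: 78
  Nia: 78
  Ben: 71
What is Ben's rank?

Sorted (descending): 78, 78, 71, 71, 71, 67
The 2 values of 78 occupy positions 1–2 → average rank (1+2)/2 = 1.5.
The 3 values of 71 occupy positions 3–5 → average rank 4.
Ben has value 71 → rank 4.

4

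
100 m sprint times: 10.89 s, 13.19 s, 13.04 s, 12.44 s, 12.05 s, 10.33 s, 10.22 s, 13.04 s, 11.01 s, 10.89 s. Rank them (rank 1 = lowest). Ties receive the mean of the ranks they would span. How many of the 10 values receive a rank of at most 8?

7

Sorted (ascending): 10.22, 10.33, 10.89, 10.89, 11.01, 12.05, 12.44, 13.04, 13.04, 13.19
The 2 values of 10.89 occupy positions 3–4 → average rank (3+4)/2 = 3.5.
The 2 values of 13.04 occupy positions 8–9 → average rank (8+9)/2 = 8.5.
Ranks ≤ 8: {1, 2, 3.5, 3.5, 5, 6, 7} → 7 values.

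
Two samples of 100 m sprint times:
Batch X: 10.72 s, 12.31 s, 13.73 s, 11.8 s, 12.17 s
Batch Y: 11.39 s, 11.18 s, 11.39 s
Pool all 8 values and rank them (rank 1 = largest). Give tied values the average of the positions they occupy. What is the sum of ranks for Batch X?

Sorted (descending): 13.73, 12.31, 12.17, 11.8, 11.39, 11.39, 11.18, 10.72
The 2 values of 11.39 occupy positions 5–6 → average rank (5+6)/2 = 5.5.
Batch X values → pooled ranks: 10.72→8, 12.31→2, 13.73→1, 11.8→4, 12.17→3
Rank sum = 8 + 2 + 1 + 4 + 3 = 18

18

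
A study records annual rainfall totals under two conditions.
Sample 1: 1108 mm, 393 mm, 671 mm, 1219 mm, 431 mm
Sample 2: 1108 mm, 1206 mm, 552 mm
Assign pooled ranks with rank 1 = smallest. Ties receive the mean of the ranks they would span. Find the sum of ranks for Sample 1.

Sorted (ascending): 393, 431, 552, 671, 1108, 1108, 1206, 1219
The 2 values of 1108 occupy positions 5–6 → average rank (5+6)/2 = 5.5.
Sample 1 values → pooled ranks: 1108→5.5, 393→1, 671→4, 1219→8, 431→2
Rank sum = 5.5 + 1 + 4 + 8 + 2 = 20.5

20.5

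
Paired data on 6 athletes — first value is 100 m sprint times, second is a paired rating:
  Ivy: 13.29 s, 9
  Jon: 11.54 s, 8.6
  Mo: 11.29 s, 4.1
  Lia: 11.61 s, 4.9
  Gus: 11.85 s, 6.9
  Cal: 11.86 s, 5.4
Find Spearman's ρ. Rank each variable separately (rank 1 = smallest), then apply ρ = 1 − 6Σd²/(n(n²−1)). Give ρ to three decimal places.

0.600

Ranks of variable 1: 6, 2, 1, 3, 4, 5
Ranks of variable 2: 6, 5, 1, 2, 4, 3
d = r₁ − r₂: 0, -3, 0, 1, 0, 2
d²: 0, 9, 0, 1, 0, 4; Σd² = 14
ρ = 1 − 6·14/(6·35) = 1 − 84/210 = 0.600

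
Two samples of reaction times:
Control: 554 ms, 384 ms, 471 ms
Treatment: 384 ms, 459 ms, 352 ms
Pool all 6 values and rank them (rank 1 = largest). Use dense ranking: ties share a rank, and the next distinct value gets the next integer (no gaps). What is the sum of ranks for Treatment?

Sorted (descending): 554, 471, 459, 384, 384, 352
The 2 values of 384 share dense rank 4.
Remaining distinct values take the next consecutive integers.
Treatment values → pooled ranks: 384→4, 459→3, 352→5
Rank sum = 4 + 3 + 5 = 12

12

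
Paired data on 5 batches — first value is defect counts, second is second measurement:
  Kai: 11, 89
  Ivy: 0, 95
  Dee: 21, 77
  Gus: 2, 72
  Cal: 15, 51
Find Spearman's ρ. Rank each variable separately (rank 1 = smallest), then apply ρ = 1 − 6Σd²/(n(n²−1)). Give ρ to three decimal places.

-0.500

Ranks of variable 1: 3, 1, 5, 2, 4
Ranks of variable 2: 4, 5, 3, 2, 1
d = r₁ − r₂: -1, -4, 2, 0, 3
d²: 1, 16, 4, 0, 9; Σd² = 30
ρ = 1 − 6·30/(5·24) = 1 − 180/120 = -0.500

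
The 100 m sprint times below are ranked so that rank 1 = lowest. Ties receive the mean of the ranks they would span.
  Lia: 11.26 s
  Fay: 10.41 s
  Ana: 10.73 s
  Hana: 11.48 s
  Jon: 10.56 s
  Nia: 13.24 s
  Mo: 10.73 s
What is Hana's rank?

Sorted (ascending): 10.41, 10.56, 10.73, 10.73, 11.26, 11.48, 13.24
The 2 values of 10.73 occupy positions 3–4 → average rank (3+4)/2 = 3.5.
Hana has value 11.48 s → rank 6.

6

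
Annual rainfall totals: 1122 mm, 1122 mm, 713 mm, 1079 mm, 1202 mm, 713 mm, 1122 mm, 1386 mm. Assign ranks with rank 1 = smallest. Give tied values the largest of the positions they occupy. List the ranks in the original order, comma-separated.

6, 6, 2, 3, 7, 2, 6, 8

Sorted (ascending): 713, 713, 1079, 1122, 1122, 1122, 1202, 1386
The 2 values of 713 occupy positions 1–2 → each gets rank 2.
The 3 values of 1122 occupy positions 4–6 → each gets rank 6.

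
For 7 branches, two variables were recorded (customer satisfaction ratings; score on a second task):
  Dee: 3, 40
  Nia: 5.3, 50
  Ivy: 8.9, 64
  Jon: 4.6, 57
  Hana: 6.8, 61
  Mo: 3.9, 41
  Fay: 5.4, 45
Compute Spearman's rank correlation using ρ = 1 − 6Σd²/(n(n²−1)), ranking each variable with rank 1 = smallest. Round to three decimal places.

0.857

Ranks of variable 1: 1, 4, 7, 3, 6, 2, 5
Ranks of variable 2: 1, 4, 7, 5, 6, 2, 3
d = r₁ − r₂: 0, 0, 0, -2, 0, 0, 2
d²: 0, 0, 0, 4, 0, 0, 4; Σd² = 8
ρ = 1 − 6·8/(7·48) = 1 − 48/336 = 0.857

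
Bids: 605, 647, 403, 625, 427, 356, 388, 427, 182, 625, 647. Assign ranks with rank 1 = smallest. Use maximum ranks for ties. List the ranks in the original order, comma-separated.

Sorted (ascending): 182, 356, 388, 403, 427, 427, 605, 625, 625, 647, 647
The 2 values of 427 occupy positions 5–6 → each gets rank 6.
The 2 values of 625 occupy positions 8–9 → each gets rank 9.
The 2 values of 647 occupy positions 10–11 → each gets rank 11.

7, 11, 4, 9, 6, 2, 3, 6, 1, 9, 11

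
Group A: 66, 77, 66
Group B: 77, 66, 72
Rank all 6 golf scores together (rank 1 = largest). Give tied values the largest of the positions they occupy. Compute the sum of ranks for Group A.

Sorted (descending): 77, 77, 72, 66, 66, 66
The 2 values of 77 occupy positions 1–2 → each gets rank 2.
The 3 values of 66 occupy positions 4–6 → each gets rank 6.
Group A values → pooled ranks: 66→6, 77→2, 66→6
Rank sum = 6 + 2 + 6 = 14

14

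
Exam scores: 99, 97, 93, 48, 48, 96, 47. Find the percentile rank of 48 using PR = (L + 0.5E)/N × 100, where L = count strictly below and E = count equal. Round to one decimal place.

N = 7.
Strictly below 48: 1. Equal to 48: 2.
PR = (1 + 0.5·2)/7 × 100 = 28.6

28.6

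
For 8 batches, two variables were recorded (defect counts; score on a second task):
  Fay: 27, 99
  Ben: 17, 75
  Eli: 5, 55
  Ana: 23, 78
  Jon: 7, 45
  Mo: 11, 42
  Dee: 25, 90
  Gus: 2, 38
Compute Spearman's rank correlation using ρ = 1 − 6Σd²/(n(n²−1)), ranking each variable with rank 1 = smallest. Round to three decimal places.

Ranks of variable 1: 8, 5, 2, 6, 3, 4, 7, 1
Ranks of variable 2: 8, 5, 4, 6, 3, 2, 7, 1
d = r₁ − r₂: 0, 0, -2, 0, 0, 2, 0, 0
d²: 0, 0, 4, 0, 0, 4, 0, 0; Σd² = 8
ρ = 1 − 6·8/(8·63) = 1 − 48/504 = 0.905

0.905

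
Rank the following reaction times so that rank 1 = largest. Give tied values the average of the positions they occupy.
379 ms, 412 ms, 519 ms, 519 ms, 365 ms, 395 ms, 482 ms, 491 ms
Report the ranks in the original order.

7, 5, 1.5, 1.5, 8, 6, 4, 3

Sorted (descending): 519, 519, 491, 482, 412, 395, 379, 365
The 2 values of 519 occupy positions 1–2 → average rank (1+2)/2 = 1.5.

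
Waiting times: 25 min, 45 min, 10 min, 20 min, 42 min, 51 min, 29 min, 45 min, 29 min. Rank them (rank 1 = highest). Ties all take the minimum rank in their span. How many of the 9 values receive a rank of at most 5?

6

Sorted (descending): 51, 45, 45, 42, 29, 29, 25, 20, 10
The 2 values of 45 occupy positions 2–3 → each gets rank 2.
The 2 values of 29 occupy positions 5–6 → each gets rank 5.
Ranks ≤ 5: {1, 2, 2, 4, 5, 5} → 6 values.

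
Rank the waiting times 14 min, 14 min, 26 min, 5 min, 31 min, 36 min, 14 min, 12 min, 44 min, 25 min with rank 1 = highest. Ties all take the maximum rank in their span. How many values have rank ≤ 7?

Sorted (descending): 44, 36, 31, 26, 25, 14, 14, 14, 12, 5
The 3 values of 14 occupy positions 6–8 → each gets rank 8.
Ranks ≤ 7: {1, 2, 3, 4, 5} → 5 values.

5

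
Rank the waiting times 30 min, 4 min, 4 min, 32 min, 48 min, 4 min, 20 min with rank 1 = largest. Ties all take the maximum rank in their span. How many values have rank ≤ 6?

4

Sorted (descending): 48, 32, 30, 20, 4, 4, 4
The 3 values of 4 occupy positions 5–7 → each gets rank 7.
Ranks ≤ 6: {1, 2, 3, 4} → 4 values.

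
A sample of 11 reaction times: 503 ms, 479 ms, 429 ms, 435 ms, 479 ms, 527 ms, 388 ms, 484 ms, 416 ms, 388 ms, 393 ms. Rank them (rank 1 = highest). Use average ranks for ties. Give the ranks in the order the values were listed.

2, 4.5, 7, 6, 4.5, 1, 10.5, 3, 8, 10.5, 9

Sorted (descending): 527, 503, 484, 479, 479, 435, 429, 416, 393, 388, 388
The 2 values of 479 occupy positions 4–5 → average rank (4+5)/2 = 4.5.
The 2 values of 388 occupy positions 10–11 → average rank (10+11)/2 = 10.5.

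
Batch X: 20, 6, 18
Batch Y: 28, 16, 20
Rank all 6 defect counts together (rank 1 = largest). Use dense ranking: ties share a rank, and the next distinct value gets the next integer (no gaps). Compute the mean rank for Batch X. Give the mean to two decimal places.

Sorted (descending): 28, 20, 20, 18, 16, 6
The 2 values of 20 share dense rank 2.
Remaining distinct values take the next consecutive integers.
Batch X values → pooled ranks: 20→2, 6→5, 18→3
Mean rank = (2 + 5 + 3) / 3 = 3.33

3.33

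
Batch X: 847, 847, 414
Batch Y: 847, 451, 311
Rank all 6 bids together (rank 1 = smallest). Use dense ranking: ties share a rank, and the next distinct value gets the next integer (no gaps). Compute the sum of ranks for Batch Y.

8

Sorted (ascending): 311, 414, 451, 847, 847, 847
The 3 values of 847 share dense rank 4.
Remaining distinct values take the next consecutive integers.
Batch Y values → pooled ranks: 847→4, 451→3, 311→1
Rank sum = 4 + 3 + 1 = 8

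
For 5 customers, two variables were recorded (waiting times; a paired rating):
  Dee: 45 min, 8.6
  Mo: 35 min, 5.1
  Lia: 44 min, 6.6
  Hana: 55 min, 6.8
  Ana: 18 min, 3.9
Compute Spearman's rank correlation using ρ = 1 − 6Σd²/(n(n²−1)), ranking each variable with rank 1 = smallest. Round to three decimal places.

0.900

Ranks of variable 1: 4, 2, 3, 5, 1
Ranks of variable 2: 5, 2, 3, 4, 1
d = r₁ − r₂: -1, 0, 0, 1, 0
d²: 1, 0, 0, 1, 0; Σd² = 2
ρ = 1 − 6·2/(5·24) = 1 − 12/120 = 0.900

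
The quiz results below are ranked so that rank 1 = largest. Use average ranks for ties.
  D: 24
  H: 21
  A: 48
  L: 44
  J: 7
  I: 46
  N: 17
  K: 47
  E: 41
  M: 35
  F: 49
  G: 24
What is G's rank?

Sorted (descending): 49, 48, 47, 46, 44, 41, 35, 24, 24, 21, 17, 7
The 2 values of 24 occupy positions 8–9 → average rank (8+9)/2 = 8.5.
G has value 24 → rank 8.5.

8.5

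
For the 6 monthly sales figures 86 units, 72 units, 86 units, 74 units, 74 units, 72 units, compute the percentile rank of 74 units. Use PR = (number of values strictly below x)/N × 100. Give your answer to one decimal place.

N = 6.
Strictly below 74: 2. Equal to 74: 2.
PR = 2/6 × 100 = 33.3

33.3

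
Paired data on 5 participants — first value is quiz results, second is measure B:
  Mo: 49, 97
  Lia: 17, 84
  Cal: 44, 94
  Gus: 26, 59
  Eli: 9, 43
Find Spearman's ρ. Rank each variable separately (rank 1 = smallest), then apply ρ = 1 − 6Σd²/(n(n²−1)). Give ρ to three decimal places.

0.900

Ranks of variable 1: 5, 2, 4, 3, 1
Ranks of variable 2: 5, 3, 4, 2, 1
d = r₁ − r₂: 0, -1, 0, 1, 0
d²: 0, 1, 0, 1, 0; Σd² = 2
ρ = 1 − 6·2/(5·24) = 1 − 12/120 = 0.900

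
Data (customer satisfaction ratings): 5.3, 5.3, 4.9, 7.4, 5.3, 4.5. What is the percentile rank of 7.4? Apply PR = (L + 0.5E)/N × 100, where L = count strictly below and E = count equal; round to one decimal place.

91.7

N = 6.
Strictly below 7.4: 5. Equal to 7.4: 1.
PR = (5 + 0.5·1)/6 × 100 = 91.7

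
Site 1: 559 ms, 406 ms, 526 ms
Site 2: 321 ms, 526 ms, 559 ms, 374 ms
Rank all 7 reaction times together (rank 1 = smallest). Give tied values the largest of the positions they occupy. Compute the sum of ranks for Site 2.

15

Sorted (ascending): 321, 374, 406, 526, 526, 559, 559
The 2 values of 526 occupy positions 4–5 → each gets rank 5.
The 2 values of 559 occupy positions 6–7 → each gets rank 7.
Site 2 values → pooled ranks: 321→1, 526→5, 559→7, 374→2
Rank sum = 1 + 5 + 7 + 2 = 15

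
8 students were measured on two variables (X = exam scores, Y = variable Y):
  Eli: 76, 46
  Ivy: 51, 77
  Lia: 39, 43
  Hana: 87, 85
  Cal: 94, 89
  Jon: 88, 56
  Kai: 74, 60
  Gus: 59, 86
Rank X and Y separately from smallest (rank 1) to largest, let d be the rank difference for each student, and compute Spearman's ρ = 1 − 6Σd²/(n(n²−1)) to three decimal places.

Ranks of variable 1: 5, 2, 1, 6, 8, 7, 4, 3
Ranks of variable 2: 2, 5, 1, 6, 8, 3, 4, 7
d = r₁ − r₂: 3, -3, 0, 0, 0, 4, 0, -4
d²: 9, 9, 0, 0, 0, 16, 0, 16; Σd² = 50
ρ = 1 − 6·50/(8·63) = 1 − 300/504 = 0.405

0.405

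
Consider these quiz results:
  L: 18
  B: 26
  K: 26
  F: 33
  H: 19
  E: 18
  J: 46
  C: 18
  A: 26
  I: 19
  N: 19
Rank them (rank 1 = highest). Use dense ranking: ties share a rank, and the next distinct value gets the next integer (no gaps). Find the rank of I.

Sorted (descending): 46, 33, 26, 26, 26, 19, 19, 19, 18, 18, 18
The 3 values of 26 share dense rank 3.
The 3 values of 19 share dense rank 4.
The 3 values of 18 share dense rank 5.
Remaining distinct values take the next consecutive integers.
I has value 19 → rank 4.

4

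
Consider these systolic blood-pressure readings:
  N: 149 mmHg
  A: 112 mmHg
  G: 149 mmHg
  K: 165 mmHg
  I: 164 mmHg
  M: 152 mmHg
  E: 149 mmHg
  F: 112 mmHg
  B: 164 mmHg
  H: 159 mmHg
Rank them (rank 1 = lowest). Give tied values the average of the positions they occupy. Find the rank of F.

1.5

Sorted (ascending): 112, 112, 149, 149, 149, 152, 159, 164, 164, 165
The 2 values of 112 occupy positions 1–2 → average rank (1+2)/2 = 1.5.
The 3 values of 149 occupy positions 3–5 → average rank 4.
The 2 values of 164 occupy positions 8–9 → average rank (8+9)/2 = 8.5.
F has value 112 mmHg → rank 1.5.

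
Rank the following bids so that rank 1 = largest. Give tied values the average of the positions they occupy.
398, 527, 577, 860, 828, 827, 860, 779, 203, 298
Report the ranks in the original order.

Sorted (descending): 860, 860, 828, 827, 779, 577, 527, 398, 298, 203
The 2 values of 860 occupy positions 1–2 → average rank (1+2)/2 = 1.5.

8, 7, 6, 1.5, 3, 4, 1.5, 5, 10, 9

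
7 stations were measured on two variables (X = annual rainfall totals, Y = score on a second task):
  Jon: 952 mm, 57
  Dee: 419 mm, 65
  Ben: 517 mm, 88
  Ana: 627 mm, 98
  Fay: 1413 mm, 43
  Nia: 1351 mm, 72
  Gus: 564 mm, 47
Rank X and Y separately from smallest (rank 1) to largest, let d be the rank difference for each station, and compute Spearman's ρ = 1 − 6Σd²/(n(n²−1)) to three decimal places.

Ranks of variable 1: 5, 1, 2, 4, 7, 6, 3
Ranks of variable 2: 3, 4, 6, 7, 1, 5, 2
d = r₁ − r₂: 2, -3, -4, -3, 6, 1, 1
d²: 4, 9, 16, 9, 36, 1, 1; Σd² = 76
ρ = 1 − 6·76/(7·48) = 1 − 456/336 = -0.357

-0.357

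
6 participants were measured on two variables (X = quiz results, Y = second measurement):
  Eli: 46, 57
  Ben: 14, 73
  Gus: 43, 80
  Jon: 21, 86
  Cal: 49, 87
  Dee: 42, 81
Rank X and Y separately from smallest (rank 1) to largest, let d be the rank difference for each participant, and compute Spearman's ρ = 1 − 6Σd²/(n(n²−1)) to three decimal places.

0.200

Ranks of variable 1: 5, 1, 4, 2, 6, 3
Ranks of variable 2: 1, 2, 3, 5, 6, 4
d = r₁ − r₂: 4, -1, 1, -3, 0, -1
d²: 16, 1, 1, 9, 0, 1; Σd² = 28
ρ = 1 − 6·28/(6·35) = 1 − 168/210 = 0.200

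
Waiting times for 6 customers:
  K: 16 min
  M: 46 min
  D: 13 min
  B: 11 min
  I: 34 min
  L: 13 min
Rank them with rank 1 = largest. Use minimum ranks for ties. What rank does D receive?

4

Sorted (descending): 46, 34, 16, 13, 13, 11
The 2 values of 13 occupy positions 4–5 → each gets rank 4.
D has value 13 min → rank 4.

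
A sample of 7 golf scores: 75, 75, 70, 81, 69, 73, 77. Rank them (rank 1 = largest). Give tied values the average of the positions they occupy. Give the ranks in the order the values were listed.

Sorted (descending): 81, 77, 75, 75, 73, 70, 69
The 2 values of 75 occupy positions 3–4 → average rank (3+4)/2 = 3.5.

3.5, 3.5, 6, 1, 7, 5, 2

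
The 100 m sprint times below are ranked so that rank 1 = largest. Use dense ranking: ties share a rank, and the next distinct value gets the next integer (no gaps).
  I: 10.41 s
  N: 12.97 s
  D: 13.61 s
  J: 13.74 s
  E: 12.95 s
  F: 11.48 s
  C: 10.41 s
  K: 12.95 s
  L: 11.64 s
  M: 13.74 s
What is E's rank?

4

Sorted (descending): 13.74, 13.74, 13.61, 12.97, 12.95, 12.95, 11.64, 11.48, 10.41, 10.41
The 2 values of 13.74 share dense rank 1.
The 2 values of 12.95 share dense rank 4.
The 2 values of 10.41 share dense rank 7.
Remaining distinct values take the next consecutive integers.
E has value 12.95 s → rank 4.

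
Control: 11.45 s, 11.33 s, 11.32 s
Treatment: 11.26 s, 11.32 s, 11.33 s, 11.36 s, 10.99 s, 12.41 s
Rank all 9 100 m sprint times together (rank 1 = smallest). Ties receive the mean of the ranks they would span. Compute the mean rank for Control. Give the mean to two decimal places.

5.67

Sorted (ascending): 10.99, 11.26, 11.32, 11.32, 11.33, 11.33, 11.36, 11.45, 12.41
The 2 values of 11.32 occupy positions 3–4 → average rank (3+4)/2 = 3.5.
The 2 values of 11.33 occupy positions 5–6 → average rank (5+6)/2 = 5.5.
Control values → pooled ranks: 11.45→8, 11.33→5.5, 11.32→3.5
Mean rank = (8 + 5.5 + 3.5) / 3 = 5.67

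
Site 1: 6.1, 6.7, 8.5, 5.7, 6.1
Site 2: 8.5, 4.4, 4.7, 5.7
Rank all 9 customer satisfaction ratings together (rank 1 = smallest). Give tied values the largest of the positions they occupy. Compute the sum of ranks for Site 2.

16

Sorted (ascending): 4.4, 4.7, 5.7, 5.7, 6.1, 6.1, 6.7, 8.5, 8.5
The 2 values of 5.7 occupy positions 3–4 → each gets rank 4.
The 2 values of 6.1 occupy positions 5–6 → each gets rank 6.
The 2 values of 8.5 occupy positions 8–9 → each gets rank 9.
Site 2 values → pooled ranks: 8.5→9, 4.4→1, 4.7→2, 5.7→4
Rank sum = 9 + 1 + 2 + 4 = 16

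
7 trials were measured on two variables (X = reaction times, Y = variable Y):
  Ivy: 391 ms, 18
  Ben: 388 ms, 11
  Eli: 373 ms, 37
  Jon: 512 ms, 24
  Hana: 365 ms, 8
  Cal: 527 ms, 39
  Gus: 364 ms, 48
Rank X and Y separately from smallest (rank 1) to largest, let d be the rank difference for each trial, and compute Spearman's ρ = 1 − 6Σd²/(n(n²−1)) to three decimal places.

0.036

Ranks of variable 1: 5, 4, 3, 6, 2, 7, 1
Ranks of variable 2: 3, 2, 5, 4, 1, 6, 7
d = r₁ − r₂: 2, 2, -2, 2, 1, 1, -6
d²: 4, 4, 4, 4, 1, 1, 36; Σd² = 54
ρ = 1 − 6·54/(7·48) = 1 − 324/336 = 0.036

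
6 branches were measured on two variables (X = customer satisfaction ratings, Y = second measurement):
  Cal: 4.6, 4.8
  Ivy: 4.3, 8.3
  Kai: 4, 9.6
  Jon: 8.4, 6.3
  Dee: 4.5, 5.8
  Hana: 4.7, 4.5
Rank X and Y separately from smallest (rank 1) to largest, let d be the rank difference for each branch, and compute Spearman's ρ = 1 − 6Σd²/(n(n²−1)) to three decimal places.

-0.657

Ranks of variable 1: 4, 2, 1, 6, 3, 5
Ranks of variable 2: 2, 5, 6, 4, 3, 1
d = r₁ − r₂: 2, -3, -5, 2, 0, 4
d²: 4, 9, 25, 4, 0, 16; Σd² = 58
ρ = 1 − 6·58/(6·35) = 1 − 348/210 = -0.657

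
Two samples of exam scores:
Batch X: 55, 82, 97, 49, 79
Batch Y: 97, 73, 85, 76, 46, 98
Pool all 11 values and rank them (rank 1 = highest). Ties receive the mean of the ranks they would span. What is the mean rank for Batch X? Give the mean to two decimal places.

6.50

Sorted (descending): 98, 97, 97, 85, 82, 79, 76, 73, 55, 49, 46
The 2 values of 97 occupy positions 2–3 → average rank (2+3)/2 = 2.5.
Batch X values → pooled ranks: 55→9, 82→5, 97→2.5, 49→10, 79→6
Mean rank = (9 + 5 + 2.5 + 10 + 6) / 5 = 6.50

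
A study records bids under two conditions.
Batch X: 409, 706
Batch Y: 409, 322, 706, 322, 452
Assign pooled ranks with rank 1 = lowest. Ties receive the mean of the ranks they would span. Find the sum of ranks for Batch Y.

Sorted (ascending): 322, 322, 409, 409, 452, 706, 706
The 2 values of 322 occupy positions 1–2 → average rank (1+2)/2 = 1.5.
The 2 values of 409 occupy positions 3–4 → average rank (3+4)/2 = 3.5.
The 2 values of 706 occupy positions 6–7 → average rank (6+7)/2 = 6.5.
Batch Y values → pooled ranks: 409→3.5, 322→1.5, 706→6.5, 322→1.5, 452→5
Rank sum = 3.5 + 1.5 + 6.5 + 1.5 + 5 = 18

18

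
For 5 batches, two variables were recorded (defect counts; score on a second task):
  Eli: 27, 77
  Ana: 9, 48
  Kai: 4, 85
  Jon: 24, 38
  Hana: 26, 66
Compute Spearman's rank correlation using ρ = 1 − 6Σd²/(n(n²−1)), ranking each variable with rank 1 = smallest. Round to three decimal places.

Ranks of variable 1: 5, 2, 1, 3, 4
Ranks of variable 2: 4, 2, 5, 1, 3
d = r₁ − r₂: 1, 0, -4, 2, 1
d²: 1, 0, 16, 4, 1; Σd² = 22
ρ = 1 − 6·22/(5·24) = 1 − 132/120 = -0.100

-0.100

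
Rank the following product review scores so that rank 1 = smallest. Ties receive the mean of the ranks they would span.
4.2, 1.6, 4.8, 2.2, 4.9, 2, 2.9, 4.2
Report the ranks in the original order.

5.5, 1, 7, 3, 8, 2, 4, 5.5

Sorted (ascending): 1.6, 2, 2.2, 2.9, 4.2, 4.2, 4.8, 4.9
The 2 values of 4.2 occupy positions 5–6 → average rank (5+6)/2 = 5.5.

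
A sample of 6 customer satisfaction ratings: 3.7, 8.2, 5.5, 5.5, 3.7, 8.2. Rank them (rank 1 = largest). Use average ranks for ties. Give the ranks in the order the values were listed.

5.5, 1.5, 3.5, 3.5, 5.5, 1.5

Sorted (descending): 8.2, 8.2, 5.5, 5.5, 3.7, 3.7
The 2 values of 8.2 occupy positions 1–2 → average rank (1+2)/2 = 1.5.
The 2 values of 5.5 occupy positions 3–4 → average rank (3+4)/2 = 3.5.
The 2 values of 3.7 occupy positions 5–6 → average rank (5+6)/2 = 5.5.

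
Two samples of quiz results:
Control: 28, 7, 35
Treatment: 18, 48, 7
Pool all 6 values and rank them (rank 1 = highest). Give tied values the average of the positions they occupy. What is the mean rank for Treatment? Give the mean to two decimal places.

Sorted (descending): 48, 35, 28, 18, 7, 7
The 2 values of 7 occupy positions 5–6 → average rank (5+6)/2 = 5.5.
Treatment values → pooled ranks: 18→4, 48→1, 7→5.5
Mean rank = (4 + 1 + 5.5) / 3 = 3.50

3.50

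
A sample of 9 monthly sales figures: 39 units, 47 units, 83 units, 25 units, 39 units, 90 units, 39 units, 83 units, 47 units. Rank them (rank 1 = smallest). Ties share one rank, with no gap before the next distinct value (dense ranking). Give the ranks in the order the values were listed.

Sorted (ascending): 25, 39, 39, 39, 47, 47, 83, 83, 90
The 3 values of 39 share dense rank 2.
The 2 values of 47 share dense rank 3.
The 2 values of 83 share dense rank 4.
Remaining distinct values take the next consecutive integers.

2, 3, 4, 1, 2, 5, 2, 4, 3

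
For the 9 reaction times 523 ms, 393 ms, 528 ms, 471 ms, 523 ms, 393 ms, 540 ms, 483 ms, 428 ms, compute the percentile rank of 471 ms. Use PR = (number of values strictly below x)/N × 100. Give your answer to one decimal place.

N = 9.
Strictly below 471: 3. Equal to 471: 1.
PR = 3/9 × 100 = 33.3

33.3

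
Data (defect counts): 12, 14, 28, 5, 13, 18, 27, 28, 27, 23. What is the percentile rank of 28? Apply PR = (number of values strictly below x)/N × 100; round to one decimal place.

80.0

N = 10.
Strictly below 28: 8. Equal to 28: 2.
PR = 8/10 × 100 = 80.0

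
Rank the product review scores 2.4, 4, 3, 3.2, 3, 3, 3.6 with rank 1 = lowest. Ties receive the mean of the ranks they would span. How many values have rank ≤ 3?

Sorted (ascending): 2.4, 3, 3, 3, 3.2, 3.6, 4
The 3 values of 3 occupy positions 2–4 → average rank 3.
Ranks ≤ 3: {1, 3, 3, 3} → 4 values.

4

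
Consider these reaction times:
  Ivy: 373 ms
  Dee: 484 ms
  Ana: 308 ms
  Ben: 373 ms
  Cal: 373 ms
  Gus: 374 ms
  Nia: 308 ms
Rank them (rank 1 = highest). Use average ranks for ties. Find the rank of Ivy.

Sorted (descending): 484, 374, 373, 373, 373, 308, 308
The 3 values of 373 occupy positions 3–5 → average rank 4.
The 2 values of 308 occupy positions 6–7 → average rank (6+7)/2 = 6.5.
Ivy has value 373 ms → rank 4.

4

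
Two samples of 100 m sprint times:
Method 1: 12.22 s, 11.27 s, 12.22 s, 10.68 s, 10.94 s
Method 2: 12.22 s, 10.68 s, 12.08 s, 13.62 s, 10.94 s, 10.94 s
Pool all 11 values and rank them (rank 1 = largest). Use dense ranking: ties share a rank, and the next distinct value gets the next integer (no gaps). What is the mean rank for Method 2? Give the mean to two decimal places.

3.67

Sorted (descending): 13.62, 12.22, 12.22, 12.22, 12.08, 11.27, 10.94, 10.94, 10.94, 10.68, 10.68
The 3 values of 12.22 share dense rank 2.
The 3 values of 10.94 share dense rank 5.
The 2 values of 10.68 share dense rank 6.
Remaining distinct values take the next consecutive integers.
Method 2 values → pooled ranks: 12.22→2, 10.68→6, 12.08→3, 13.62→1, 10.94→5, 10.94→5
Mean rank = (2 + 6 + 3 + 1 + 5 + 5) / 6 = 3.67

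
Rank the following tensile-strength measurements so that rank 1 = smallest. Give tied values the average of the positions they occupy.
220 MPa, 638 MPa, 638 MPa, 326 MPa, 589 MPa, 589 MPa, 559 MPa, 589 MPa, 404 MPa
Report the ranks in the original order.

1, 8.5, 8.5, 2, 6, 6, 4, 6, 3

Sorted (ascending): 220, 326, 404, 559, 589, 589, 589, 638, 638
The 3 values of 589 occupy positions 5–7 → average rank 6.
The 2 values of 638 occupy positions 8–9 → average rank (8+9)/2 = 8.5.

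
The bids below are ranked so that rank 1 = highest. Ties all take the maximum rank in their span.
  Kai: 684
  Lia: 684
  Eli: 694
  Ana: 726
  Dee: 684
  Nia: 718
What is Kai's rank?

6

Sorted (descending): 726, 718, 694, 684, 684, 684
The 3 values of 684 occupy positions 4–6 → each gets rank 6.
Kai has value 684 → rank 6.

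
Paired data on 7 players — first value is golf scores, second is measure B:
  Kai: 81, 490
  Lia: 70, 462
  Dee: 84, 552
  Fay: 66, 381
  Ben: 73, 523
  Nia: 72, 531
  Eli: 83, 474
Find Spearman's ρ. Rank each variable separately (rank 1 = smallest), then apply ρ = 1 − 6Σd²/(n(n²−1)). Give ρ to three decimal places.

0.643

Ranks of variable 1: 5, 2, 7, 1, 4, 3, 6
Ranks of variable 2: 4, 2, 7, 1, 5, 6, 3
d = r₁ − r₂: 1, 0, 0, 0, -1, -3, 3
d²: 1, 0, 0, 0, 1, 9, 9; Σd² = 20
ρ = 1 − 6·20/(7·48) = 1 − 120/336 = 0.643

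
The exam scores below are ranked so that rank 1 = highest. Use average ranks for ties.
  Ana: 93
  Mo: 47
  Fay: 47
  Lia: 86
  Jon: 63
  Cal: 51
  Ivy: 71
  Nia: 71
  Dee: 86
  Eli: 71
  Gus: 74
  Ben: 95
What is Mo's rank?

Sorted (descending): 95, 93, 86, 86, 74, 71, 71, 71, 63, 51, 47, 47
The 2 values of 86 occupy positions 3–4 → average rank (3+4)/2 = 3.5.
The 3 values of 71 occupy positions 6–8 → average rank 7.
The 2 values of 47 occupy positions 11–12 → average rank (11+12)/2 = 11.5.
Mo has value 47 → rank 11.5.

11.5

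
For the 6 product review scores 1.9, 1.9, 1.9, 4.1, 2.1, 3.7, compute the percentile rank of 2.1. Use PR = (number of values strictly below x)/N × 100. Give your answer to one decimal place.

N = 6.
Strictly below 2.1: 3. Equal to 2.1: 1.
PR = 3/6 × 100 = 50.0

50.0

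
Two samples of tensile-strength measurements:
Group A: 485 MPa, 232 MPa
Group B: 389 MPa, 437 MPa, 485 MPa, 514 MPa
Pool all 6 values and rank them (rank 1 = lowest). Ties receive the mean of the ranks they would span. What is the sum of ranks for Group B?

15.5

Sorted (ascending): 232, 389, 437, 485, 485, 514
The 2 values of 485 occupy positions 4–5 → average rank (4+5)/2 = 4.5.
Group B values → pooled ranks: 389→2, 437→3, 485→4.5, 514→6
Rank sum = 2 + 3 + 4.5 + 6 = 15.5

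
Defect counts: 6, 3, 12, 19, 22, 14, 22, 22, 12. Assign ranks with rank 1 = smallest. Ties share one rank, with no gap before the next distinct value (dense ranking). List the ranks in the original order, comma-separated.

Sorted (ascending): 3, 6, 12, 12, 14, 19, 22, 22, 22
The 2 values of 12 share dense rank 3.
The 3 values of 22 share dense rank 6.
Remaining distinct values take the next consecutive integers.

2, 1, 3, 5, 6, 4, 6, 6, 3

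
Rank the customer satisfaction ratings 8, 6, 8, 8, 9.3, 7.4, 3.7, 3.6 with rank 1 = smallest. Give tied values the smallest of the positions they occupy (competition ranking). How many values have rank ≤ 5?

Sorted (ascending): 3.6, 3.7, 6, 7.4, 8, 8, 8, 9.3
The 3 values of 8 occupy positions 5–7 → each gets rank 5.
Ranks ≤ 5: {1, 2, 3, 4, 5, 5, 5} → 7 values.

7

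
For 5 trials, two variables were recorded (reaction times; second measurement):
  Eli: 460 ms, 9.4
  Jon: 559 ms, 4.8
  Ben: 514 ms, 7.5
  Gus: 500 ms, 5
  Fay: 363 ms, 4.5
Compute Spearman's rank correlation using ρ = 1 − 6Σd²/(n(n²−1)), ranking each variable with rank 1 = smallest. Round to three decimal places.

Ranks of variable 1: 2, 5, 4, 3, 1
Ranks of variable 2: 5, 2, 4, 3, 1
d = r₁ − r₂: -3, 3, 0, 0, 0
d²: 9, 9, 0, 0, 0; Σd² = 18
ρ = 1 − 6·18/(5·24) = 1 − 108/120 = 0.100

0.100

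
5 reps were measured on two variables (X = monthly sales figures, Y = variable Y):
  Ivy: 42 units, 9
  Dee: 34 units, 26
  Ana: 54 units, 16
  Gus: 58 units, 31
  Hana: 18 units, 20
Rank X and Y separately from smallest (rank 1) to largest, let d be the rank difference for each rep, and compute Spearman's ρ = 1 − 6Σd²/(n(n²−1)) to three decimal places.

Ranks of variable 1: 3, 2, 4, 5, 1
Ranks of variable 2: 1, 4, 2, 5, 3
d = r₁ − r₂: 2, -2, 2, 0, -2
d²: 4, 4, 4, 0, 4; Σd² = 16
ρ = 1 − 6·16/(5·24) = 1 − 96/120 = 0.200

0.200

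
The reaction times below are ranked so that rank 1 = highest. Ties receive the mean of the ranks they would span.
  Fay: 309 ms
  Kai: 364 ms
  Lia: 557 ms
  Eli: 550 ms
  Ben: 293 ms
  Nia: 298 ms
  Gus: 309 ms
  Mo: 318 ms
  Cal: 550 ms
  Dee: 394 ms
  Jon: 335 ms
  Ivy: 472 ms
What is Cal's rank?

2.5

Sorted (descending): 557, 550, 550, 472, 394, 364, 335, 318, 309, 309, 298, 293
The 2 values of 550 occupy positions 2–3 → average rank (2+3)/2 = 2.5.
The 2 values of 309 occupy positions 9–10 → average rank (9+10)/2 = 9.5.
Cal has value 550 ms → rank 2.5.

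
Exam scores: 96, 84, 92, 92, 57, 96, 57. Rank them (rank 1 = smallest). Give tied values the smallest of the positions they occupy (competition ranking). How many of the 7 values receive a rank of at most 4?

5

Sorted (ascending): 57, 57, 84, 92, 92, 96, 96
The 2 values of 57 occupy positions 1–2 → each gets rank 1.
The 2 values of 92 occupy positions 4–5 → each gets rank 4.
The 2 values of 96 occupy positions 6–7 → each gets rank 6.
Ranks ≤ 4: {1, 1, 3, 4, 4} → 5 values.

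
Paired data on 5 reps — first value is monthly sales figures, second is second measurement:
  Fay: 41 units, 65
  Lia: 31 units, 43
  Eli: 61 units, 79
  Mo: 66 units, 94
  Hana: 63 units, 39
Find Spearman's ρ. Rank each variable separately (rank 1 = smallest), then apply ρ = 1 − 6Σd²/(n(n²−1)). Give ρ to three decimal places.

Ranks of variable 1: 2, 1, 3, 5, 4
Ranks of variable 2: 3, 2, 4, 5, 1
d = r₁ − r₂: -1, -1, -1, 0, 3
d²: 1, 1, 1, 0, 9; Σd² = 12
ρ = 1 − 6·12/(5·24) = 1 − 72/120 = 0.400

0.400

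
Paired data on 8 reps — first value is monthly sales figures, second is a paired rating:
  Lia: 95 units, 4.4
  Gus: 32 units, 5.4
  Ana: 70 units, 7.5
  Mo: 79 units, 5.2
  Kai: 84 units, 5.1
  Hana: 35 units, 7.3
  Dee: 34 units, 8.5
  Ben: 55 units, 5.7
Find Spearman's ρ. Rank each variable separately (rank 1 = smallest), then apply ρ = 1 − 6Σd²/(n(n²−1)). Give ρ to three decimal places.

-0.690

Ranks of variable 1: 8, 1, 5, 6, 7, 3, 2, 4
Ranks of variable 2: 1, 4, 7, 3, 2, 6, 8, 5
d = r₁ − r₂: 7, -3, -2, 3, 5, -3, -6, -1
d²: 49, 9, 4, 9, 25, 9, 36, 1; Σd² = 142
ρ = 1 − 6·142/(8·63) = 1 − 852/504 = -0.690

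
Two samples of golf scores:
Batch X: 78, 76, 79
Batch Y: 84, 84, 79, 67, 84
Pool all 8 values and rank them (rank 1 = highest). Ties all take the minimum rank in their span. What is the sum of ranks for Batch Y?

15

Sorted (descending): 84, 84, 84, 79, 79, 78, 76, 67
The 3 values of 84 occupy positions 1–3 → each gets rank 1.
The 2 values of 79 occupy positions 4–5 → each gets rank 4.
Batch Y values → pooled ranks: 84→1, 84→1, 79→4, 67→8, 84→1
Rank sum = 1 + 1 + 4 + 8 + 1 = 15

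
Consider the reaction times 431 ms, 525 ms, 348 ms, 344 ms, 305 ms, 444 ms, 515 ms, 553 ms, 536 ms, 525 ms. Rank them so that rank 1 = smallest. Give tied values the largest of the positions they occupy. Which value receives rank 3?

Sorted (ascending): 305, 344, 348, 431, 444, 515, 525, 525, 536, 553
The 2 values of 525 occupy positions 7–8 → each gets rank 8.
Rank 3 → value 348.

348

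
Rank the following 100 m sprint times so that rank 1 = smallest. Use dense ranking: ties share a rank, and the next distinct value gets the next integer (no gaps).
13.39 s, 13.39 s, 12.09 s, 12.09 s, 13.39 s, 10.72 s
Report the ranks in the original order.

3, 3, 2, 2, 3, 1

Sorted (ascending): 10.72, 12.09, 12.09, 13.39, 13.39, 13.39
The 2 values of 12.09 share dense rank 2.
The 3 values of 13.39 share dense rank 3.
Remaining distinct values take the next consecutive integers.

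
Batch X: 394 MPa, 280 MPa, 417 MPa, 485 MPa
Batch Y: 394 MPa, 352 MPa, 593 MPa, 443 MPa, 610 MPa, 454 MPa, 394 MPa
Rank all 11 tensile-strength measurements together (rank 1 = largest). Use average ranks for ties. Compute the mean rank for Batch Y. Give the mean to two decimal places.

Sorted (descending): 610, 593, 485, 454, 443, 417, 394, 394, 394, 352, 280
The 3 values of 394 occupy positions 7–9 → average rank 8.
Batch Y values → pooled ranks: 394→8, 352→10, 593→2, 443→5, 610→1, 454→4, 394→8
Mean rank = (8 + 10 + 2 + 5 + 1 + 4 + 8) / 7 = 5.43

5.43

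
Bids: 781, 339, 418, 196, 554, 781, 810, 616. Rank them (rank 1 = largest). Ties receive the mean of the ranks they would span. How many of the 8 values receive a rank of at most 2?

1

Sorted (descending): 810, 781, 781, 616, 554, 418, 339, 196
The 2 values of 781 occupy positions 2–3 → average rank (2+3)/2 = 2.5.
Ranks ≤ 2: {1} → 1 value.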